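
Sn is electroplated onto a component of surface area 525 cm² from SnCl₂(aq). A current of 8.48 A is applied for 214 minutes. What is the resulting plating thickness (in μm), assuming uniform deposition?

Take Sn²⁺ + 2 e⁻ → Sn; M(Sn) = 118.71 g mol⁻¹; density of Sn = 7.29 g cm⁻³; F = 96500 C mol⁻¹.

Q = I·t = 8.480 × 12840 = 108900 C; n(e⁻) = 1.128 mol.
n(Sn) = n(e⁻)/2 = 0.5642 mol, so m = 0.5642 × 118.71 = 66.97 g.
Volume = m/ρ = 66.97 / 7.29 = 9.187 cm³.
Thickness = V/A = 9.187 / 525 = 0.0175 cm = 175 μm.

175 μm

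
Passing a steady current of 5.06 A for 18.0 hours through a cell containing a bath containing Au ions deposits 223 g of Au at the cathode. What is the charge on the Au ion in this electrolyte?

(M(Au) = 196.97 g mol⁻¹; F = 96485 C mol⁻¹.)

Q = I·t = 5.060 A × 64800 s = 327900 C, so n(e⁻) = 327900/96485 = 3.398 mol.
n(Au) deposited = 223 / 196.97 = 1.132 mol.
Electrons per atom = n(e⁻)/n(Au) = 3.398 / 1.132 = 3.00 ≈ 3, so the ion is Au³⁺.

+3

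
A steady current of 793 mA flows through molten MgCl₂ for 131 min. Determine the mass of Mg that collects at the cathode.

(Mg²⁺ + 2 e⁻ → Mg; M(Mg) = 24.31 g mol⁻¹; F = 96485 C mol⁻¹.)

Q = I·t = 0.7930 A × 7860.0 s = 6233 C.
n(e⁻) = Q/F = 6233 / 96485 = 0.06460 mol.
Mg²⁺ + 2 e⁻ → Mg, so n(Mg) = n(e⁻)/2 = 0.03230 mol.
m = n·M = 0.03230 × 24.31 = 0.785 g.

0.785 g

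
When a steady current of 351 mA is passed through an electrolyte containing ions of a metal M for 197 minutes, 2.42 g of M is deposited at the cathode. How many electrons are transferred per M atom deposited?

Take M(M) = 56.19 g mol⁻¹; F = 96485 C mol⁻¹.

1

Q = I·t = 0.3510 A × 11820 s = 4149 C, so n(e⁻) = 4149/96485 = 0.04300 mol.
n(M) deposited = 2.42 / 56.19 = 0.04307 mol.
Electrons per atom = n(e⁻)/n(M) = 0.04300 / 0.04307 = 0.998 ≈ 1, so the ion is M⁺.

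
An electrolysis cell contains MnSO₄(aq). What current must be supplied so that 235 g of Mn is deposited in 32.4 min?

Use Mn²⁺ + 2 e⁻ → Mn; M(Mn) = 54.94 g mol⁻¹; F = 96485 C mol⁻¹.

425 A

n(Mn) = 235 / 54.94 = 4.277 mol.
n(e⁻) = 2 × 4.277 = 8.555 mol.
Q = n(e⁻)·F = 8.555 × 96485 = 825400 C.
I = Q/t = 825400 / 1944.0 s = 425 A.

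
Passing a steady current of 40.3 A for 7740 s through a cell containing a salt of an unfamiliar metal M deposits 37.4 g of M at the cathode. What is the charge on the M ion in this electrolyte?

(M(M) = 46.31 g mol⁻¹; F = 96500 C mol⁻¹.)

+4

Q = I·t = 40.30 A × 7740.0 s = 311900 C, so n(e⁻) = 311900/96500 = 3.232 mol.
n(M) deposited = 37.4 / 46.31 = 0.8076 mol.
Electrons per atom = n(e⁻)/n(M) = 3.232 / 0.8076 = 4.00 ≈ 4, so the ion is M⁴⁺.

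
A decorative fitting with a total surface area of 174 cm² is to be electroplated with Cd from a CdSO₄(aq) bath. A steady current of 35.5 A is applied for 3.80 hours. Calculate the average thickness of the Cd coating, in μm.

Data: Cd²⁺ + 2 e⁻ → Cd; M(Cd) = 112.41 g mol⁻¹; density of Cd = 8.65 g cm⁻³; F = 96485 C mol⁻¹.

Q = I·t = 35.50 × 13680 = 485600 C; n(e⁻) = 5.033 mol.
n(Cd) = n(e⁻)/2 = 2.517 mol, so m = 2.517 × 112.41 = 282.9 g.
Volume = m/ρ = 282.9 / 8.65 = 32.70 cm³.
Thickness = V/A = 32.70 / 174 = 0.188 cm = 1880 μm.

1880 μm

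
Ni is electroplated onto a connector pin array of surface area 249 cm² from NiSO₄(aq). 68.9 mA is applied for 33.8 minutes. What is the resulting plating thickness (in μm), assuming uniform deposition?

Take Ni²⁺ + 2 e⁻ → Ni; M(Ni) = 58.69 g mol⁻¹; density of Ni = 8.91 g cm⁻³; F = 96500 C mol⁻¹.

Q = I·t = 0.06890 × 2028.0 = 139.7 C; n(e⁻) = 0.001448 mol.
n(Ni) = n(e⁻)/2 = 0.0007240 mol, so m = 0.0007240 × 58.69 = 0.04249 g.
Volume = m/ρ = 0.04249 / 8.91 = 0.004769 cm³.
Thickness = V/A = 0.004769 / 249 = 1.92 × 10⁻⁵ cm = 0.192 μm.

0.192 μm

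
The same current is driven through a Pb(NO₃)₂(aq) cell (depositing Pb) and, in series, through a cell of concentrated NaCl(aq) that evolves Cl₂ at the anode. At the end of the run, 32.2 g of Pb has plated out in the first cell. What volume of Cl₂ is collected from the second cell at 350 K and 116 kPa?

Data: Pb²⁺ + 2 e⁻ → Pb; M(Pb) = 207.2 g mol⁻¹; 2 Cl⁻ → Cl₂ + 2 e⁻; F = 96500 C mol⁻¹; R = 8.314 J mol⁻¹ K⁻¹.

n(Pb) = 32.2 / 207.2 = 0.1554 mol, so n(e⁻) = 2 × 0.1554 = 0.3108 mol.
The cells are in series, so the same 0.3108 mol of electrons passes through the second cell.
2 Cl⁻ → Cl₂ + 2 e⁻ — 2 mol e⁻ per mol Cl₂, so n(Cl₂) = 0.3108/2 = 0.1554 mol.
V = nRT/P = (0.1554 × 8.314 × 350) / (116 × 10³) = 0.00390 m³ = 3.90 L.

3.90 L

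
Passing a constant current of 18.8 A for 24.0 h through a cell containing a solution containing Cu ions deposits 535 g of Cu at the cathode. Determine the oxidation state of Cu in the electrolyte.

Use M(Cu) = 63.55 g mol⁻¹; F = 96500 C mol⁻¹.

+2

Q = I·t = 18.80 A × 86400 s = 1624000 C, so n(e⁻) = 1624000/96500 = 16.83 mol.
n(Cu) deposited = 535 / 63.55 = 8.419 mol.
Electrons per atom = n(e⁻)/n(Cu) = 16.83 / 8.419 = 2.00 ≈ 2, so the ion is Cu²⁺.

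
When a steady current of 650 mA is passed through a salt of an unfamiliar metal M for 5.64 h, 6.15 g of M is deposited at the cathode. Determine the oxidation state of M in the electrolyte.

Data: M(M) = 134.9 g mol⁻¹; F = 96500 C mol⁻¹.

+3

Q = I·t = 0.6500 A × 20304 s = 13200 C, so n(e⁻) = 13200/96500 = 0.1368 mol.
n(M) deposited = 6.15 / 134.9 = 0.04559 mol.
Electrons per atom = n(e⁻)/n(M) = 0.1368 / 0.04559 = 3.00 ≈ 3, so the ion is M³⁺.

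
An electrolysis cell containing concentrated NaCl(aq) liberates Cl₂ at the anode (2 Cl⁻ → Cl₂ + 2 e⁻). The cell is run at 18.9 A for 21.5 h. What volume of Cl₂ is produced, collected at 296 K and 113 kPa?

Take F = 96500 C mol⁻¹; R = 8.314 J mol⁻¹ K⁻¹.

165 L

Q = I·t = 18.90 A × 77400 s = 1463000 C.
n(e⁻) = Q/F = 1463000 / 96500 = 15.16 mol.
2 electrons are transferred per Cl₂ molecule, so n(Cl₂) = 15.16 / 2 = 7.580 mol.
V = nRT/P = (7.580 × 8.314 × 296) / (113 × 10³ Pa) = 0.165 m³ = 165 L.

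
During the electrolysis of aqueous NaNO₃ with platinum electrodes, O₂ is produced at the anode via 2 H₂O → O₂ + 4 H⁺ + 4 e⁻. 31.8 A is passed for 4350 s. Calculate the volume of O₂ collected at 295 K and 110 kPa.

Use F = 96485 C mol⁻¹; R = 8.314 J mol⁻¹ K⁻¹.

Q = I·t = 31.80 A × 4350.0 s = 138300 C.
n(e⁻) = Q/F = 138300 / 96485 = 1.434 mol.
4 electrons are transferred per O₂ molecule, so n(O₂) = 1.434 / 4 = 0.3584 mol.
V = nRT/P = (0.3584 × 8.314 × 295) / (110 × 10³ Pa) = 0.00799 m³ = 7.99 L.

7.99 L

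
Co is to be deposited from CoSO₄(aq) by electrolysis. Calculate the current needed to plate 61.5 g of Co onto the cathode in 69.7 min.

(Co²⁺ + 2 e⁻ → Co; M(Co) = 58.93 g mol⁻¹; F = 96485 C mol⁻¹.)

48.2 A

n(Co) = 61.5 / 58.93 = 1.044 mol.
n(e⁻) = 2 × 1.044 = 2.087 mol.
Q = n(e⁻)·F = 2.087 × 96485 = 201400 C.
I = Q/t = 201400 / 4182.0 s = 48.2 A.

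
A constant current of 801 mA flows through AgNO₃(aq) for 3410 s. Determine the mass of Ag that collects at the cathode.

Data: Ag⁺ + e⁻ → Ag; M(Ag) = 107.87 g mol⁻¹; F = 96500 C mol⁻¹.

Q = I·t = 0.8010 A × 3410.0 s = 2731 C.
n(e⁻) = Q/F = 2731 / 96500 = 0.02830 mol.
Ag⁺ + e⁻ → Ag, so n(Ag) = n(e⁻)/1 = 0.02830 mol.
m = n·M = 0.02830 × 107.87 = 3.05 g.

3.05 g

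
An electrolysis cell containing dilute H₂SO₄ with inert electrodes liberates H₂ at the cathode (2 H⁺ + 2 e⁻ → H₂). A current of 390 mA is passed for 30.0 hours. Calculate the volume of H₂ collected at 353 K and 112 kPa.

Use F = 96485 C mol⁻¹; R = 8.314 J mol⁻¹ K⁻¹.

5.72 L

Q = I·t = 0.3900 A × 108000 s = 42120 C.
n(e⁻) = Q/F = 42120 / 96485 = 0.4365 mol.
2 electrons are transferred per H₂ molecule, so n(H₂) = 0.4365 / 2 = 0.2183 mol.
V = nRT/P = (0.2183 × 8.314 × 353) / (112 × 10³ Pa) = 0.00572 m³ = 5.72 L.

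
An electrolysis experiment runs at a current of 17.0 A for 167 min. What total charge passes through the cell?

Q = I·t = 17.00 A × 10020 s = 1.70 × 10⁵ C.

1.70 × 10⁵ C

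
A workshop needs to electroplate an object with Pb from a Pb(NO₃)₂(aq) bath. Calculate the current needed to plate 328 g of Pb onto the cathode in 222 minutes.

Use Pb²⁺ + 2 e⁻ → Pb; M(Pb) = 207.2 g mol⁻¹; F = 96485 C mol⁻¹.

22.9 A

n(Pb) = 328 / 207.2 = 1.583 mol.
n(e⁻) = 2 × 1.583 = 3.166 mol.
Q = n(e⁻)·F = 3.166 × 96485 = 305500 C.
I = Q/t = 305500 / 13320 s = 22.9 A.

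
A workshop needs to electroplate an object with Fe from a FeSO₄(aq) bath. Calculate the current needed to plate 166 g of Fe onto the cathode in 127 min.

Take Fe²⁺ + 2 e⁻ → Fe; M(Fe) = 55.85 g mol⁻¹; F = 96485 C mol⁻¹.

75.3 A

n(Fe) = 166 / 55.85 = 2.972 mol.
n(e⁻) = 2 × 2.972 = 5.944 mol.
Q = n(e⁻)·F = 5.944 × 96485 = 573600 C.
I = Q/t = 573600 / 7620.0 s = 75.3 A.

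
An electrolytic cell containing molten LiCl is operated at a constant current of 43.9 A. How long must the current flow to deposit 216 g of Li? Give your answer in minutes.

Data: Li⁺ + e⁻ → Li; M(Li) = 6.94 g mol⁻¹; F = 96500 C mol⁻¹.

n(Li) = m/M = 216 / 6.94 = 31.12 mol.
Each Li atom requires 1 electron, so n(e⁻) = 1 × 31.12 = 31.12 mol.
Q = n(e⁻)·F = 31.12 × 96500 = 3003000 C.
t = Q/I = 3003000 / 43.90 A = 68420 s = 1140 min.

1140 min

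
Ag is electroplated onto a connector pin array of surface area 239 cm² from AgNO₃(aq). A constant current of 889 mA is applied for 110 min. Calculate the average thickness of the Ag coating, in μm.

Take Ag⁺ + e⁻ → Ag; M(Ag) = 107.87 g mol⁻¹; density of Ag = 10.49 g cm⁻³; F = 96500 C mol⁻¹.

Q = I·t = 0.8890 × 6600.0 = 5867 C; n(e⁻) = 0.06080 mol.
n(Ag) = n(e⁻)/1 = 0.06080 mol, so m = 0.06080 × 107.87 = 6.559 g.
Volume = m/ρ = 6.559 / 10.49 = 0.6252 cm³.
Thickness = V/A = 0.6252 / 239 = 0.00262 cm = 26.2 μm.

26.2 μm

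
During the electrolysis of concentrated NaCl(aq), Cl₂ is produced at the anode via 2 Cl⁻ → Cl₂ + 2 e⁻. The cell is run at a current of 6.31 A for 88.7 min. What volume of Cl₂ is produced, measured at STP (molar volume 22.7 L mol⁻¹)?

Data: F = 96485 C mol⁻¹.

3.95 L

Q = I·t = 6.310 A × 5322.0 s = 33580 C.
n(e⁻) = Q/F = 33580 / 96485 = 0.3481 mol.
2 electrons are transferred per Cl₂ molecule, so n(Cl₂) = 0.3481 / 2 = 0.1740 mol.
V = n × V_m = 0.1740 × 22.7 = 3.95 L.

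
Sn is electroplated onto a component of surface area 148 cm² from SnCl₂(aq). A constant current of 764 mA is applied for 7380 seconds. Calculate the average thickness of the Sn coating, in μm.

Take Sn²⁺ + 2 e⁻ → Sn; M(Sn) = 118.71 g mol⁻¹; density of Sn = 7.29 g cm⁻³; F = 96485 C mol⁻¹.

32.1 μm

Q = I·t = 0.7640 × 7380.0 = 5638 C; n(e⁻) = 0.05844 mol.
n(Sn) = n(e⁻)/2 = 0.02922 mol, so m = 0.02922 × 118.71 = 3.469 g.
Volume = m/ρ = 3.469 / 7.29 = 0.4758 cm³.
Thickness = V/A = 0.4758 / 148 = 0.00321 cm = 32.1 μm.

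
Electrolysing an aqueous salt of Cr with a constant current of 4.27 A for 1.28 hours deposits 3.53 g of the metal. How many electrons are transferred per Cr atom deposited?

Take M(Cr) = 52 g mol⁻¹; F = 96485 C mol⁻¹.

3

Q = I·t = 4.270 A × 4608.0 s = 19680 C, so n(e⁻) = 19680/96485 = 0.2039 mol.
n(Cr) deposited = 3.53 / 52 = 0.06788 mol.
Electrons per atom = n(e⁻)/n(Cr) = 0.2039 / 0.06788 = 3.00 ≈ 3, so the ion is Cr³⁺.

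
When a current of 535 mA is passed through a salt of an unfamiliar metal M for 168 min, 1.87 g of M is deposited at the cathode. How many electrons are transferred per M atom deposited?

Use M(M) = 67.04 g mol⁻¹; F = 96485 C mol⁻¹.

2

Q = I·t = 0.5350 A × 10080 s = 5393 C, so n(e⁻) = 5393/96485 = 0.05589 mol.
n(M) deposited = 1.87 / 67.04 = 0.02789 mol.
Electrons per atom = n(e⁻)/n(M) = 0.05589 / 0.02789 = 2.00 ≈ 2, so the ion is M²⁺.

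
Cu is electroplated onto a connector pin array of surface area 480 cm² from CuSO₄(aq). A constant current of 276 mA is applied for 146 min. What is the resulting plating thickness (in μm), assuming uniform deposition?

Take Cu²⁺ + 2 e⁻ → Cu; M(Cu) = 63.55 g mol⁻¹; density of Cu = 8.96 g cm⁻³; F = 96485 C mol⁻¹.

1.85 μm

Q = I·t = 0.2760 × 8760.0 = 2418 C; n(e⁻) = 0.02506 mol.
n(Cu) = n(e⁻)/2 = 0.01253 mol, so m = 0.01253 × 63.55 = 0.7962 g.
Volume = m/ρ = 0.7962 / 8.96 = 0.08887 cm³.
Thickness = V/A = 0.08887 / 480 = 1.85 × 10⁻⁴ cm = 1.85 μm.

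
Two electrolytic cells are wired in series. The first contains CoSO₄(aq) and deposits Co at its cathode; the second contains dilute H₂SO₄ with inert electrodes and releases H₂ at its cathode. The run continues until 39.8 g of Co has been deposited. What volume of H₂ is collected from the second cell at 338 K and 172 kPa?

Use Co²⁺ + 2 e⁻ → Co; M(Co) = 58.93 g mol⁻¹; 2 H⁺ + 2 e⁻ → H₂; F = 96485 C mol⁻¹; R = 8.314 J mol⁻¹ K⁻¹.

11.0 L

n(Co) = 39.8 / 58.93 = 0.6754 mol, so n(e⁻) = 2 × 0.6754 = 1.351 mol.
The cells are in series, so the same 1.351 mol of electrons passes through the second cell.
2 H⁺ + 2 e⁻ → H₂ — 2 mol e⁻ per mol H₂, so n(H₂) = 1.351/2 = 0.6754 mol.
V = nRT/P = (0.6754 × 8.314 × 338) / (172 × 10³) = 0.0110 m³ = 11.0 L.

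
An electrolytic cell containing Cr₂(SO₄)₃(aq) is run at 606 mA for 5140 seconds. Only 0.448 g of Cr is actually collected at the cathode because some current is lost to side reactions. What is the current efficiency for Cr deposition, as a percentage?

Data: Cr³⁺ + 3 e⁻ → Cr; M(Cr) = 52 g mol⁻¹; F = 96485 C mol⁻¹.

Q = I·t = 0.6060 × 5140.0 = 3115 C; n(e⁻) = 3115/96485 = 0.03228 mol.
Theoretical n(Cr) = n(e⁻)/3 = 0.01076 mol, i.e. m_theo = 0.01076 × 52 = 0.5596 g.
Efficiency = m_actual / m_theo = 0.448 / 0.5596 = 80.1 %.

80.1 %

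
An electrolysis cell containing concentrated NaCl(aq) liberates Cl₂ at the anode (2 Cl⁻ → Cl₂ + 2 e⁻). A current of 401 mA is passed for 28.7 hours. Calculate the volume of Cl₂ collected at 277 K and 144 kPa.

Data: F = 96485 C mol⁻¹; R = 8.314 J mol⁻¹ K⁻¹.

Q = I·t = 0.4010 A × 103320 s = 41430 C.
n(e⁻) = Q/F = 41430 / 96485 = 0.4294 mol.
2 electrons are transferred per Cl₂ molecule, so n(Cl₂) = 0.4294 / 2 = 0.2147 mol.
V = nRT/P = (0.2147 × 8.314 × 277) / (144 × 10³ Pa) = 0.00343 m³ = 3.43 L.

3.43 L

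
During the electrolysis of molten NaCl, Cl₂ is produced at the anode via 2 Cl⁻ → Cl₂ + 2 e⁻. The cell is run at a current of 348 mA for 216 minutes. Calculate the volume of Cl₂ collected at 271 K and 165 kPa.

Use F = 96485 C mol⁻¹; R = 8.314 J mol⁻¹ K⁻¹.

Q = I·t = 0.3480 A × 12960 s = 4510 C.
n(e⁻) = Q/F = 4510 / 96485 = 0.04674 mol.
2 electrons are transferred per Cl₂ molecule, so n(Cl₂) = 0.04674 / 2 = 0.02337 mol.
V = nRT/P = (0.02337 × 8.314 × 271) / (165 × 10³ Pa) = 3.19 × 10⁻⁴ m³ = 0.319 L.

0.319 L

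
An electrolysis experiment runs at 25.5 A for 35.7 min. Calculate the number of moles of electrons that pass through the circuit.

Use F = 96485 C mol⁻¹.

0.566 mol

Q = I·t = 25.50 A × 2142.0 s = 54620 C.
n(e⁻) = Q/F = 54620 / 96485 = 0.566 mol.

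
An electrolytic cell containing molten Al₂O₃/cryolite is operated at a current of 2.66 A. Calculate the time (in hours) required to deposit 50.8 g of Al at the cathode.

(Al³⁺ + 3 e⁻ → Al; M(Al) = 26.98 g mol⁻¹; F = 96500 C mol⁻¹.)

n(Al) = m/M = 50.8 / 26.98 = 1.883 mol.
Each Al atom requires 3 electrons, so n(e⁻) = 3 × 1.883 = 5.649 mol.
Q = n(e⁻)·F = 5.649 × 96500 = 545100 C.
t = Q/I = 545100 / 2.660 A = 204900 s = 56.9 h.

56.9 h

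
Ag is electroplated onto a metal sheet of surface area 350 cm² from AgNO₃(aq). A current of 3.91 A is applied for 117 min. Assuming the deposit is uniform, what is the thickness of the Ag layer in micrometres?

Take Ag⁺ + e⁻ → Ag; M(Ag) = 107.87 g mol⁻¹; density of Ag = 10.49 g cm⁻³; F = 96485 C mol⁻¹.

Q = I·t = 3.910 × 7020.0 = 27450 C; n(e⁻) = 0.2845 mol.
n(Ag) = n(e⁻)/1 = 0.2845 mol, so m = 0.2845 × 107.87 = 30.69 g.
Volume = m/ρ = 30.69 / 10.49 = 2.925 cm³.
Thickness = V/A = 2.925 / 350 = 0.00836 cm = 83.6 μm.

83.6 μm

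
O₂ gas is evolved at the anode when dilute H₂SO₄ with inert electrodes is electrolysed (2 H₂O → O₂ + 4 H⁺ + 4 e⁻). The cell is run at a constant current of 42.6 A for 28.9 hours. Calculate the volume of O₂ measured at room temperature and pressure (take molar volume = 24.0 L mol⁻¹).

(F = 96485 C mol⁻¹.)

Q = I·t = 42.60 A × 104040 s = 4432000 C.
n(e⁻) = Q/F = 4432000 / 96485 = 45.94 mol.
4 electrons are transferred per O₂ molecule, so n(O₂) = 45.94 / 4 = 11.48 mol.
V = n × V_m = 11.48 × 24.0 = 276 L.

276 L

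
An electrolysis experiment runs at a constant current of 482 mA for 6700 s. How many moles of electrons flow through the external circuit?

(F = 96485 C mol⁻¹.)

Q = I·t = 0.4820 A × 6700.0 s = 3229 C.
n(e⁻) = Q/F = 3229 / 96485 = 0.0335 mol.

0.0335 mol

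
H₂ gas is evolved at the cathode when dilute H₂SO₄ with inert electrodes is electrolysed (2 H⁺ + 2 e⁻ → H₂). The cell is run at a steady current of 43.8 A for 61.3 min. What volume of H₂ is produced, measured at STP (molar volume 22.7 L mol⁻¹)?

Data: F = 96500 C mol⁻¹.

18.9 L

Q = I·t = 43.80 A × 3678.0 s = 161100 C.
n(e⁻) = Q/F = 161100 / 96500 = 1.669 mol.
2 electrons are transferred per H₂ molecule, so n(H₂) = 1.669 / 2 = 0.8347 mol.
V = n × V_m = 0.8347 × 22.7 = 18.9 L.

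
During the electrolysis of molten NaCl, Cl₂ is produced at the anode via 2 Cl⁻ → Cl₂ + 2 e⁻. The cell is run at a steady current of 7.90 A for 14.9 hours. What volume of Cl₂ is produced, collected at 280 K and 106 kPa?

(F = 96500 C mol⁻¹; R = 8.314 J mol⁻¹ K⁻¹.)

48.2 L

Q = I·t = 7.900 A × 53640 s = 423800 C.
n(e⁻) = Q/F = 423800 / 96500 = 4.391 mol.
2 electrons are transferred per Cl₂ molecule, so n(Cl₂) = 4.391 / 2 = 2.196 mol.
V = nRT/P = (2.196 × 8.314 × 280) / (106 × 10³ Pa) = 0.0482 m³ = 48.2 L.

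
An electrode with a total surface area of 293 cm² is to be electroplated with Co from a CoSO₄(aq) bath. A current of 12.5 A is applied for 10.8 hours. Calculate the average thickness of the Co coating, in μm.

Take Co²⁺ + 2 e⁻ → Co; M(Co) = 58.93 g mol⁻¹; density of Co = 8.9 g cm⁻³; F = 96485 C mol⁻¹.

Q = I·t = 12.50 × 38880 = 486000 C; n(e⁻) = 5.037 mol.
n(Co) = n(e⁻)/2 = 2.519 mol, so m = 2.519 × 58.93 = 148.4 g.
Volume = m/ρ = 148.4 / 8.9 = 16.68 cm³.
Thickness = V/A = 16.68 / 293 = 0.0569 cm = 569 μm.

569 μm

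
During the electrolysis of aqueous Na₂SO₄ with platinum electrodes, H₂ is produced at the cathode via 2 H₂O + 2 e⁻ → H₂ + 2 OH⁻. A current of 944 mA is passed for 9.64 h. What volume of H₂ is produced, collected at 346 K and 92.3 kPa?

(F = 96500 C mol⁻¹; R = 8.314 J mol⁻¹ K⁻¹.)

5.29 L

Q = I·t = 0.9440 A × 34704 s = 32760 C.
n(e⁻) = Q/F = 32760 / 96500 = 0.3395 mol.
2 electrons are transferred per H₂ molecule, so n(H₂) = 0.3395 / 2 = 0.1697 mol.
V = nRT/P = (0.1697 × 8.314 × 346) / (92.3 × 10³ Pa) = 0.00529 m³ = 5.29 L.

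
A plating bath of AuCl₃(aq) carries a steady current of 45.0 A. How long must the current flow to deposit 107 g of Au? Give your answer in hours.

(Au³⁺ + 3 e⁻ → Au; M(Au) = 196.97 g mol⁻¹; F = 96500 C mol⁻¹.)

0.971 h

n(Au) = m/M = 107 / 196.97 = 0.5432 mol.
Each Au atom requires 3 electrons, so n(e⁻) = 3 × 0.5432 = 1.630 mol.
Q = n(e⁻)·F = 1.630 × 96500 = 157300 C.
t = Q/I = 157300 / 45.00 A = 3495 s = 0.971 h.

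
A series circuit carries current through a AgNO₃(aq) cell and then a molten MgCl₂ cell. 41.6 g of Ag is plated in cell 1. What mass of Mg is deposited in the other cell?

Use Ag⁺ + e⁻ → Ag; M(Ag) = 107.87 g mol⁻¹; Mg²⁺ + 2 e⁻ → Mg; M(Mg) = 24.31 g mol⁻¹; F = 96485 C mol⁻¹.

n(Ag) = 41.6 / 107.87 = 0.3856 mol.
Since Ag⁺ + e⁻ → Ag, n(e⁻) passed = 1 × 0.3856 = 0.3856 mol.
Cells in series carry the same charge, so the same 0.3856 mol of electrons passes through cell 2.
Mg²⁺ + 2 e⁻ → Mg, so n(Mg) = 0.3856 / 2 = 0.1928 mol.
m(Mg) = 0.1928 × 24.31 = 4.69 g.

4.69 g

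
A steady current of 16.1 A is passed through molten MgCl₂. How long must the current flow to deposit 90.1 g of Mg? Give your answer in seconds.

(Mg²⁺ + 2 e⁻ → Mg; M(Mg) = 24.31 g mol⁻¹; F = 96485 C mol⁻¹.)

44400 s

n(Mg) = m/M = 90.1 / 24.31 = 3.706 mol.
Each Mg atom requires 2 electrons, so n(e⁻) = 2 × 3.706 = 7.413 mol.
Q = n(e⁻)·F = 7.413 × 96485 = 715200 C.
t = Q/I = 715200 / 16.10 A = 44420 s.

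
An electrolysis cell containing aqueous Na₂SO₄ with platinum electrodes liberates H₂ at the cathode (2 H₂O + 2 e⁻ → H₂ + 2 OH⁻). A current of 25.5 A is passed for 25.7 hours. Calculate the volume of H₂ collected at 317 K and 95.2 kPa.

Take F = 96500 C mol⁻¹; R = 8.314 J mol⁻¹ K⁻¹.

338 L

Q = I·t = 25.50 A × 92520 s = 2359000 C.
n(e⁻) = Q/F = 2359000 / 96500 = 24.45 mol.
2 electrons are transferred per H₂ molecule, so n(H₂) = 24.45 / 2 = 12.22 mol.
V = nRT/P = (12.22 × 8.314 × 317) / (95.2 × 10³ Pa) = 0.338 m³ = 338 L.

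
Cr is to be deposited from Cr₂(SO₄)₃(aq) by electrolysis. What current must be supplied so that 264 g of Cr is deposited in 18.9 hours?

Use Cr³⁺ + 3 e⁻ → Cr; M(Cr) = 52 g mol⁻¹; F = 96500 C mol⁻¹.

n(Cr) = 264 / 52 = 5.077 mol.
n(e⁻) = 3 × 5.077 = 15.23 mol.
Q = n(e⁻)·F = 15.23 × 96500 = 1470000 C.
I = Q/t = 1470000 / 68040 s = 21.6 A.

21.6 A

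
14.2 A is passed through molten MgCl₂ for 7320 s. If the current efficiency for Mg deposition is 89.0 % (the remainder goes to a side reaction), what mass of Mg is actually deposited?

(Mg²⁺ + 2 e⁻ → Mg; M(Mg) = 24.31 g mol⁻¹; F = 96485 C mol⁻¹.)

Q = I·t = 14.20 × 7320.0 = 103900 C.
n(e⁻) = 103900/96485 = 1.077 mol; theoretically n(Mg) = 1.077/2 = 0.5387 mol, m_theo = 13.09 g.
At 89.0 % efficiency, m_actual = 0.890 × 13.09 = 11.7 g.

11.7 g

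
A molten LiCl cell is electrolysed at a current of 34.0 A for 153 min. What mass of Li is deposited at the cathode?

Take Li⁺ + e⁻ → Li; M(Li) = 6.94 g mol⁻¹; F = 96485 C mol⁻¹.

22.5 g

Q = I·t = 34.00 A × 9180.0 s = 312100 C.
n(e⁻) = Q/F = 312100 / 96485 = 3.235 mol.
Li⁺ + e⁻ → Li, so n(Li) = n(e⁻)/1 = 3.235 mol.
m = n·M = 3.235 × 6.94 = 22.5 g.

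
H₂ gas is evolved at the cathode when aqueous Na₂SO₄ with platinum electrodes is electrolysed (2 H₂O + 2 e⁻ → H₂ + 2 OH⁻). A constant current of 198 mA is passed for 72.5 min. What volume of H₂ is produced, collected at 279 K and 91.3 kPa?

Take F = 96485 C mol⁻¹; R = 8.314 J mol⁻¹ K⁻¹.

Q = I·t = 0.1980 A × 4350.0 s = 861.3 C.
n(e⁻) = Q/F = 861.3 / 96485 = 0.008927 mol.
2 electrons are transferred per H₂ molecule, so n(H₂) = 0.008927 / 2 = 0.004463 mol.
V = nRT/P = (0.004463 × 8.314 × 279) / (91.3 × 10³ Pa) = 1.13 × 10⁻⁴ m³ = 0.113 L.

0.113 L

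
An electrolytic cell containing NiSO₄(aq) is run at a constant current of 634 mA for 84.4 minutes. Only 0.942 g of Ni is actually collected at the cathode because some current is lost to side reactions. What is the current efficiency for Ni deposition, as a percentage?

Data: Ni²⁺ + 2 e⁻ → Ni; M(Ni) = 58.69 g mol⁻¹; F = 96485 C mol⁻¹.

Q = I·t = 0.6340 × 5064.0 = 3211 C; n(e⁻) = 3211/96485 = 0.03328 mol.
Theoretical n(Ni) = n(e⁻)/2 = 0.01664 mol, i.e. m_theo = 0.01664 × 58.69 = 0.9765 g.
Efficiency = m_actual / m_theo = 0.942 / 0.9765 = 96.5 %.

96.5 %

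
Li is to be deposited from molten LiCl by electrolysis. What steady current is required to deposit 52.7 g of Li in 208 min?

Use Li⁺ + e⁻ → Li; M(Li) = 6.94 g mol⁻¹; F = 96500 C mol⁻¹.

58.7 A

n(Li) = 52.7 / 6.94 = 7.594 mol.
n(e⁻) = 1 × 7.594 = 7.594 mol.
Q = n(e⁻)·F = 7.594 × 96500 = 732800 C.
I = Q/t = 732800 / 12480 s = 58.7 A.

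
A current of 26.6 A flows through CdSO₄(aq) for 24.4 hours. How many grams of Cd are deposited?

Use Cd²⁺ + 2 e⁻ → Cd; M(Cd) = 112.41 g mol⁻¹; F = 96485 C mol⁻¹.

Q = I·t = 26.60 A × 87840 s = 2337000 C.
n(e⁻) = Q/F = 2337000 / 96485 = 24.22 mol.
Cd²⁺ + 2 e⁻ → Cd, so n(Cd) = n(e⁻)/2 = 12.11 mol.
m = n·M = 12.11 × 112.41 = 1360 g.

1360 g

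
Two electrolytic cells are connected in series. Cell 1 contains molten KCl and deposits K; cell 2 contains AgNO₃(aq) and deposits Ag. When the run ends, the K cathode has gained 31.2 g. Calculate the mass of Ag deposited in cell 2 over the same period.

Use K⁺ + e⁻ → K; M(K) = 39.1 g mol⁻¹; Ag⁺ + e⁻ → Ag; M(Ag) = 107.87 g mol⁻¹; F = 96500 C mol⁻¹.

86.1 g

n(K) = 31.2 / 39.1 = 0.7980 mol.
Since K⁺ + e⁻ → K, n(e⁻) passed = 1 × 0.7980 = 0.7980 mol.
Cells in series carry the same charge, so the same 0.7980 mol of electrons passes through cell 2.
Ag⁺ + e⁻ → Ag, so n(Ag) = 0.7980 / 1 = 0.7980 mol.
m(Ag) = 0.7980 × 107.87 = 86.1 g.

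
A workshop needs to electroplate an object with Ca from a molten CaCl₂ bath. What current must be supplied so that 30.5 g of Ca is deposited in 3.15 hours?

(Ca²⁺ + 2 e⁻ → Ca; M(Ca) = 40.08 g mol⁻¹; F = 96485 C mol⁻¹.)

12.9 A

n(Ca) = 30.5 / 40.08 = 0.7610 mol.
n(e⁻) = 2 × 0.7610 = 1.522 mol.
Q = n(e⁻)·F = 1.522 × 96485 = 146800 C.
I = Q/t = 146800 / 11340 s = 12.9 A.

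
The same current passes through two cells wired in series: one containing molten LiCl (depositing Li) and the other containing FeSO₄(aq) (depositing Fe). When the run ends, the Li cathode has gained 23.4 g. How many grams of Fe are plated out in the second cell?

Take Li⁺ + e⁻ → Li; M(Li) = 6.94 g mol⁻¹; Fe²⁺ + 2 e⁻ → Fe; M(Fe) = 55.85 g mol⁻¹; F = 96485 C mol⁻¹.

94.2 g

n(Li) = 23.4 / 6.94 = 3.372 mol.
Since Li⁺ + e⁻ → Li, n(e⁻) passed = 1 × 3.372 = 3.372 mol.
Cells in series carry the same charge, so the same 3.372 mol of electrons passes through cell 2.
Fe²⁺ + 2 e⁻ → Fe, so n(Fe) = 3.372 / 2 = 1.686 mol.
m(Fe) = 1.686 × 55.85 = 94.2 g.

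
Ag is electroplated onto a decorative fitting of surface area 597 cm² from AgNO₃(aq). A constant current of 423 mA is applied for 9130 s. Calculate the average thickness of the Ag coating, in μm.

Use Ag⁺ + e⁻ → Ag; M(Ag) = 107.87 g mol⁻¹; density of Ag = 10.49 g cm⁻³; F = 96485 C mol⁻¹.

6.89 μm

Q = I·t = 0.4230 × 9130.0 = 3862 C; n(e⁻) = 0.04003 mol.
n(Ag) = n(e⁻)/1 = 0.04003 mol, so m = 0.04003 × 107.87 = 4.318 g.
Volume = m/ρ = 4.318 / 10.49 = 0.4116 cm³.
Thickness = V/A = 0.4116 / 597 = 6.89 × 10⁻⁴ cm = 6.89 μm.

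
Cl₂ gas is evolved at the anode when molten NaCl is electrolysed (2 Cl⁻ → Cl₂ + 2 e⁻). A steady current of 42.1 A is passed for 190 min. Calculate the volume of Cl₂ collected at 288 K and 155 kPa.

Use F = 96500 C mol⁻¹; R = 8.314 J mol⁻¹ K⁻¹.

Q = I·t = 42.10 A × 11400 s = 479900 C.
n(e⁻) = Q/F = 479900 / 96500 = 4.973 mol.
2 electrons are transferred per Cl₂ molecule, so n(Cl₂) = 4.973 / 2 = 2.487 mol.
V = nRT/P = (2.487 × 8.314 × 288) / (155 × 10³ Pa) = 0.0384 m³ = 38.4 L.

38.4 L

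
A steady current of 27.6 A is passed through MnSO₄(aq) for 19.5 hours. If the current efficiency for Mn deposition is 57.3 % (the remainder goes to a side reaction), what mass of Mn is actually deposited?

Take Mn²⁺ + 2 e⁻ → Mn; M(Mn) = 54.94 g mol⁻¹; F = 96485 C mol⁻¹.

Q = I·t = 27.60 × 70200 = 1938000 C.
n(e⁻) = 1938000/96485 = 20.08 mol; theoretically n(Mn) = 20.08/2 = 10.04 mol, m_theo = 551.6 g.
At 57.3 % efficiency, m_actual = 0.573 × 551.6 = 316 g.

316 g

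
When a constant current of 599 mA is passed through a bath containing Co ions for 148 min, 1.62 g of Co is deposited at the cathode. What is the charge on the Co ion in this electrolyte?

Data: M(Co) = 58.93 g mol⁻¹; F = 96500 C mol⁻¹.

Q = I·t = 0.5990 A × 8880.0 s = 5319 C, so n(e⁻) = 5319/96500 = 0.05512 mol.
n(Co) deposited = 1.62 / 58.93 = 0.02749 mol.
Electrons per atom = n(e⁻)/n(Co) = 0.05512 / 0.02749 = 2.01 ≈ 2, so the ion is Co²⁺.

+2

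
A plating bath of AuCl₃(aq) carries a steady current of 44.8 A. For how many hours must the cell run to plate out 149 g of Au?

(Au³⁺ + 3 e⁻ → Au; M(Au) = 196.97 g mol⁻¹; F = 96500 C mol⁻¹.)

n(Au) = m/M = 149 / 196.97 = 0.7565 mol.
Each Au atom requires 3 electrons, so n(e⁻) = 3 × 0.7565 = 2.269 mol.
Q = n(e⁻)·F = 2.269 × 96500 = 219000 C.
t = Q/I = 219000 / 44.80 A = 4888 s = 1.36 h.

1.36 h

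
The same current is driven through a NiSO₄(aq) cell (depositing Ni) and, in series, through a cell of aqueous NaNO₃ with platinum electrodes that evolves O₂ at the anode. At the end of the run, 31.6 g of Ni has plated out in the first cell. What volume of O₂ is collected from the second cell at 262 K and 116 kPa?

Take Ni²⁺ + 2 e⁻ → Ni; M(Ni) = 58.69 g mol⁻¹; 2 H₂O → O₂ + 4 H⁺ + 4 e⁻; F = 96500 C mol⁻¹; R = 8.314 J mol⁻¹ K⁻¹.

5.06 L

n(Ni) = 31.6 / 58.69 = 0.5384 mol, so n(e⁻) = 2 × 0.5384 = 1.077 mol.
The cells are in series, so the same 1.077 mol of electrons passes through the second cell.
2 H₂O → O₂ + 4 H⁺ + 4 e⁻ — 4 mol e⁻ per mol O₂, so n(O₂) = 1.077/4 = 0.2692 mol.
V = nRT/P = (0.2692 × 8.314 × 262) / (116 × 10³) = 0.00506 m³ = 5.06 L.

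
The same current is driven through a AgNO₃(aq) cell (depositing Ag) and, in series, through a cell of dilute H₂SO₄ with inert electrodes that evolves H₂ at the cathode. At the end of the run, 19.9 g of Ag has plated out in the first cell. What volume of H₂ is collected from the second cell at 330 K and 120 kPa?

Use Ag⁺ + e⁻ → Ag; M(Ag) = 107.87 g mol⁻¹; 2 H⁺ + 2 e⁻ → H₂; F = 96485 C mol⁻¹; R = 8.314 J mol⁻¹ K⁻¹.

2.11 L

n(Ag) = 19.9 / 107.87 = 0.1845 mol, so n(e⁻) = 1 × 0.1845 = 0.1845 mol.
The cells are in series, so the same 0.1845 mol of electrons passes through the second cell.
2 H⁺ + 2 e⁻ → H₂ — 2 mol e⁻ per mol H₂, so n(H₂) = 0.1845/2 = 0.09224 mol.
V = nRT/P = (0.09224 × 8.314 × 330) / (120 × 10³) = 0.00211 m³ = 2.11 L.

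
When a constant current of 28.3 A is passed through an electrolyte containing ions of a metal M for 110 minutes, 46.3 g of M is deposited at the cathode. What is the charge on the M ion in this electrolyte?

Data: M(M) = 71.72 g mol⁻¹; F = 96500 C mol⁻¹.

+3

Q = I·t = 28.30 A × 6600.0 s = 186800 C, so n(e⁻) = 186800/96500 = 1.936 mol.
n(M) deposited = 46.3 / 71.72 = 0.6456 mol.
Electrons per atom = n(e⁻)/n(M) = 1.936 / 0.6456 = 3.00 ≈ 3, so the ion is M³⁺.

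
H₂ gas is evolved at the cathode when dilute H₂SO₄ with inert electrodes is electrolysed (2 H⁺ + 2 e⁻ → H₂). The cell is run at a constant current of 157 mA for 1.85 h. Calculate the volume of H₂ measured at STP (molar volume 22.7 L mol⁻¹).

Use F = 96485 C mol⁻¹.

0.123 L

Q = I·t = 0.1570 A × 6660.0 s = 1046 C.
n(e⁻) = Q/F = 1046 / 96485 = 0.01084 mol.
2 electrons are transferred per H₂ molecule, so n(H₂) = 0.01084 / 2 = 0.005419 mol.
V = n × V_m = 0.005419 × 22.7 = 0.123 L.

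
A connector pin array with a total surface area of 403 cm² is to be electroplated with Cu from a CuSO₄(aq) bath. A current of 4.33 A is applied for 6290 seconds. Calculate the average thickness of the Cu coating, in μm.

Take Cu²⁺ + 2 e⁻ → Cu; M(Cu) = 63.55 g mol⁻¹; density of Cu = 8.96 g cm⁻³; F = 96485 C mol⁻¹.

24.8 μm

Q = I·t = 4.330 × 6290.0 = 27240 C; n(e⁻) = 0.2823 mol.
n(Cu) = n(e⁻)/2 = 0.1411 mol, so m = 0.1411 × 63.55 = 8.969 g.
Volume = m/ρ = 8.969 / 8.96 = 1.001 cm³.
Thickness = V/A = 1.001 / 403 = 0.00248 cm = 24.8 μm.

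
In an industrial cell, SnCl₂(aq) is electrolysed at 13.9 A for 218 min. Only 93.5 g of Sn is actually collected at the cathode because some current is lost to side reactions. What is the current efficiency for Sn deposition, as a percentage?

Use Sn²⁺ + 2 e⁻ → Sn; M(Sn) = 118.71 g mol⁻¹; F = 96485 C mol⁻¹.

83.6 %

Q = I·t = 13.90 × 13080 = 181800 C; n(e⁻) = 181800/96485 = 1.884 mol.
Theoretical n(Sn) = n(e⁻)/2 = 0.9422 mol, i.e. m_theo = 0.9422 × 118.71 = 111.8 g.
Efficiency = m_actual / m_theo = 93.5 / 111.8 = 83.6 %.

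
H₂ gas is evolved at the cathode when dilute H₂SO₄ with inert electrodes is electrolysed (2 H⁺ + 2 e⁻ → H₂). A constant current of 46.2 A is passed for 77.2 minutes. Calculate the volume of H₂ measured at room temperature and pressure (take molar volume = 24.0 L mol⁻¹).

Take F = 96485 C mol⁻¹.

26.6 L

Q = I·t = 46.20 A × 4632.0 s = 214000 C.
n(e⁻) = Q/F = 214000 / 96485 = 2.218 mol.
2 electrons are transferred per H₂ molecule, so n(H₂) = 2.218 / 2 = 1.109 mol.
V = n × V_m = 1.109 × 24.0 = 26.6 L.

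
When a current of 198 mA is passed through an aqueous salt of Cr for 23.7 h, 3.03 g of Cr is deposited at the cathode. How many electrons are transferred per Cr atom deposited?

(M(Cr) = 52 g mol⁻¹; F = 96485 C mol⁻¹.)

Q = I·t = 0.1980 A × 85320 s = 16890 C, so n(e⁻) = 16890/96485 = 0.1751 mol.
n(Cr) deposited = 3.03 / 52 = 0.05827 mol.
Electrons per atom = n(e⁻)/n(Cr) = 0.1751 / 0.05827 = 3.00 ≈ 3, so the ion is Cr³⁺.

3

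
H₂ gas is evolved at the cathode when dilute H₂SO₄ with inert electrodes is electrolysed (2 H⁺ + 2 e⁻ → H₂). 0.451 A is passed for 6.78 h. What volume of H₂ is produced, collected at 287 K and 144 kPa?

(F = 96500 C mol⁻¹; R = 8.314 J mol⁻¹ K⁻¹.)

Q = I·t = 0.4510 A × 24408 s = 11010 C.
n(e⁻) = Q/F = 11010 / 96500 = 0.1141 mol.
2 electrons are transferred per H₂ molecule, so n(H₂) = 0.1141 / 2 = 0.05704 mol.
V = nRT/P = (0.05704 × 8.314 × 287) / (144 × 10³ Pa) = 9.45 × 10⁻⁴ m³ = 0.945 L.

0.945 L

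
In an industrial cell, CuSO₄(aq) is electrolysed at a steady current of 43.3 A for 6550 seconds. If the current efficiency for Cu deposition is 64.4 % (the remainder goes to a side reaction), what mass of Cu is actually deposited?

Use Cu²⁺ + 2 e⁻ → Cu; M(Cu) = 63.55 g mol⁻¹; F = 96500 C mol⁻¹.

Q = I·t = 43.30 × 6550.0 = 283600 C.
n(e⁻) = 283600/96500 = 2.939 mol; theoretically n(Cu) = 2.939/2 = 1.470 mol, m_theo = 93.39 g.
At 64.4 % efficiency, m_actual = 0.644 × 93.39 = 60.1 g.

60.1 g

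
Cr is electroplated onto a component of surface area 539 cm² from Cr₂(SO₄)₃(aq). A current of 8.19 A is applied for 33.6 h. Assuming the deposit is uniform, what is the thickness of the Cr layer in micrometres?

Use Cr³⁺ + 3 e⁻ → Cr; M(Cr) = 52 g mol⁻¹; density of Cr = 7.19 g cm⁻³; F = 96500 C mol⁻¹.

459 μm

Q = I·t = 8.190 × 120960 = 990700 C; n(e⁻) = 10.27 mol.
n(Cr) = n(e⁻)/3 = 3.422 mol, so m = 3.422 × 52 = 177.9 g.
Volume = m/ρ = 177.9 / 7.19 = 24.75 cm³.
Thickness = V/A = 24.75 / 539 = 0.0459 cm = 459 μm.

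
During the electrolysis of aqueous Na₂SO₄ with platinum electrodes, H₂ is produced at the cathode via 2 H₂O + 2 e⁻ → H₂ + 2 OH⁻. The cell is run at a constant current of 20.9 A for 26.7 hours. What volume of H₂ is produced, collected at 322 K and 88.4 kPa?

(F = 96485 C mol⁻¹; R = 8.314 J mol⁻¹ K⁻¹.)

315 L

Q = I·t = 20.90 A × 96120 s = 2009000 C.
n(e⁻) = Q/F = 2009000 / 96485 = 20.82 mol.
2 electrons are transferred per H₂ molecule, so n(H₂) = 20.82 / 2 = 10.41 mol.
V = nRT/P = (10.41 × 8.314 × 322) / (88.4 × 10³ Pa) = 0.315 m³ = 315 L.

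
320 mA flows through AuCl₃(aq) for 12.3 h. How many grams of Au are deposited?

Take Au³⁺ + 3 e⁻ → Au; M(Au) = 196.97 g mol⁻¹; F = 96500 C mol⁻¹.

Q = I·t = 0.3200 A × 44280 s = 14170 C.
n(e⁻) = Q/F = 14170 / 96500 = 0.1468 mol.
Au³⁺ + 3 e⁻ → Au, so n(Au) = n(e⁻)/3 = 0.04895 mol.
m = n·M = 0.04895 × 196.97 = 9.64 g.

9.64 g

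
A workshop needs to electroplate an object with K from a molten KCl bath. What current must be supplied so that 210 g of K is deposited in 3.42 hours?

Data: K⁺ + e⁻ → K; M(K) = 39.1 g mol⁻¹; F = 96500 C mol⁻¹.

n(K) = 210 / 39.1 = 5.371 mol.
n(e⁻) = 1 × 5.371 = 5.371 mol.
Q = n(e⁻)·F = 5.371 × 96500 = 518300 C.
I = Q/t = 518300 / 12312 s = 42.1 A.

42.1 A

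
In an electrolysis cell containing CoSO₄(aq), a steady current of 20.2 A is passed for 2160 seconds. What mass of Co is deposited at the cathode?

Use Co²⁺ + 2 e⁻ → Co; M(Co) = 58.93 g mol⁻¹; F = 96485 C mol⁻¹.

13.3 g

Q = I·t = 20.20 A × 2160.0 s = 43630 C.
n(e⁻) = Q/F = 43630 / 96485 = 0.4522 mol.
Co²⁺ + 2 e⁻ → Co, so n(Co) = n(e⁻)/2 = 0.2261 mol.
m = n·M = 0.2261 × 58.93 = 13.3 g.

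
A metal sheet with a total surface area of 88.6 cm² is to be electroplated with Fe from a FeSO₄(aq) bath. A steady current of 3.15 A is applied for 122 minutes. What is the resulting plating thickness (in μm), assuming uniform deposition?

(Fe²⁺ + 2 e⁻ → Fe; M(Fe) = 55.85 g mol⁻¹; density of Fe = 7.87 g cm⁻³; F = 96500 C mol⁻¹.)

95.7 μm

Q = I·t = 3.150 × 7320.0 = 23060 C; n(e⁻) = 0.2389 mol.
n(Fe) = n(e⁻)/2 = 0.1195 mol, so m = 0.1195 × 55.85 = 6.672 g.
Volume = m/ρ = 6.672 / 7.87 = 0.8478 cm³.
Thickness = V/A = 0.8478 / 88.6 = 0.00957 cm = 95.7 μm.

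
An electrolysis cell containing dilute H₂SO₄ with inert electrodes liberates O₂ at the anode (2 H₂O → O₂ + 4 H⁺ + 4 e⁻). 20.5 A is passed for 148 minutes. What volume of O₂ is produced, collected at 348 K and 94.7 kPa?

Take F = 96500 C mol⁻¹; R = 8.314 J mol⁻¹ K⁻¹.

Q = I·t = 20.50 A × 8880.0 s = 182000 C.
n(e⁻) = Q/F = 182000 / 96500 = 1.886 mol.
4 electrons are transferred per O₂ molecule, so n(O₂) = 1.886 / 4 = 0.4716 mol.
V = nRT/P = (0.4716 × 8.314 × 348) / (94.7 × 10³ Pa) = 0.0144 m³ = 14.4 L.

14.4 L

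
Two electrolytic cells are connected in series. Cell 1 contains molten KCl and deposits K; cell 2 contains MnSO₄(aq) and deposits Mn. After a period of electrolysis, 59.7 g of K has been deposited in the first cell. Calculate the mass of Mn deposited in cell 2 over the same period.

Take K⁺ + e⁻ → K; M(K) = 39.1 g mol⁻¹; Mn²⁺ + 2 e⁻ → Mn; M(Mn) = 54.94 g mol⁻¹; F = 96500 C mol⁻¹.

n(K) = 59.7 / 39.1 = 1.527 mol.
Since K⁺ + e⁻ → K, n(e⁻) passed = 1 × 1.527 = 1.527 mol.
Cells in series carry the same charge, so the same 1.527 mol of electrons passes through cell 2.
Mn²⁺ + 2 e⁻ → Mn, so n(Mn) = 1.527 / 2 = 0.7634 mol.
m(Mn) = 0.7634 × 54.94 = 41.9 g.

41.9 g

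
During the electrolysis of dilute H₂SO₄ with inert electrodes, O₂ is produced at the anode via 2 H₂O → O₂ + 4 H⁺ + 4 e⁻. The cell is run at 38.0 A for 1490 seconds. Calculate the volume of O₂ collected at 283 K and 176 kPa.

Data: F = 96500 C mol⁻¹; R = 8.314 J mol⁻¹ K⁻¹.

Q = I·t = 38.00 A × 1490.0 s = 56620 C.
n(e⁻) = Q/F = 56620 / 96500 = 0.5867 mol.
4 electrons are transferred per O₂ molecule, so n(O₂) = 0.5867 / 4 = 0.1467 mol.
V = nRT/P = (0.1467 × 8.314 × 283) / (176 × 10³ Pa) = 0.00196 m³ = 1.96 L.

1.96 L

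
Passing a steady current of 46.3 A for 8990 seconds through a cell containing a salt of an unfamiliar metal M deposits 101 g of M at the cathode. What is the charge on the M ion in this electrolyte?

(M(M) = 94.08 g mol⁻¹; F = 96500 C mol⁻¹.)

+4

Q = I·t = 46.30 A × 8990.0 s = 416200 C, so n(e⁻) = 416200/96500 = 4.313 mol.
n(M) deposited = 101 / 94.08 = 1.074 mol.
Electrons per atom = n(e⁻)/n(M) = 4.313 / 1.074 = 4.02 ≈ 4, so the ion is M⁴⁺.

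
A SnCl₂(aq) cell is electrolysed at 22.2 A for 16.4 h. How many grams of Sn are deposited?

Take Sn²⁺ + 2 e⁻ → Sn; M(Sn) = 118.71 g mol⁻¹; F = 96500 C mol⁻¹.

806 g

Q = I·t = 22.20 A × 59040 s = 1311000 C.
n(e⁻) = Q/F = 1311000 / 96500 = 13.58 mol.
Sn²⁺ + 2 e⁻ → Sn, so n(Sn) = n(e⁻)/2 = 6.791 mol.
m = n·M = 6.791 × 118.71 = 806 g.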